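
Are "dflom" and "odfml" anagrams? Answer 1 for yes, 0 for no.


Strings: "dflom", "odfml"
Sorted first:  dflmo
Sorted second: dflmo
Sorted forms match => anagrams

1


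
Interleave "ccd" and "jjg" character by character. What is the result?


Interleaving "ccd" and "jjg":
  Position 0: 'c' from first, 'j' from second => "cj"
  Position 1: 'c' from first, 'j' from second => "cj"
  Position 2: 'd' from first, 'g' from second => "dg"
Result: cjcjdg

cjcjdg


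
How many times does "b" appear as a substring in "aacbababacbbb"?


Searching for "b" in "aacbababacbbb"
Scanning each position:
  Position 0: "a" => no
  Position 1: "a" => no
  Position 2: "c" => no
  Position 3: "b" => MATCH
  Position 4: "a" => no
  Position 5: "b" => MATCH
  Position 6: "a" => no
  Position 7: "b" => MATCH
  Position 8: "a" => no
  Position 9: "c" => no
  Position 10: "b" => MATCH
  Position 11: "b" => MATCH
  Position 12: "b" => MATCH
Total occurrences: 6

6


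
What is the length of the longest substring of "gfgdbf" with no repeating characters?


Input: "gfgdbf"
Sliding window (track last position of each char):
  Position 0 ('g'): window [0,0] length 1 -- new best
  Position 1 ('f'): window [0,1] length 2 -- new best
  Position 2 ('g'): repeat (last at 0), move window start to 1
  Position 2 ('g'): window [1,2] length 2
  Position 3 ('d'): window [1,3] length 3 -- new best
  Position 4 ('b'): window [1,4] length 4 -- new best
  Position 5 ('f'): repeat (last at 1), move window start to 2
  Position 5 ('f'): window [2,5] length 4
Longest substring with no repeats: "fgdb" with length 4

4


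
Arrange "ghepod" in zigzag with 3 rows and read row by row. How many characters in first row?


Zigzag "ghepod" into 3 rows:
Placing characters:
  'g' => row 0
  'h' => row 1
  'e' => row 2
  'p' => row 1
  'o' => row 0
  'd' => row 1
Rows:
  Row 0: "go"
  Row 1: "hpd"
  Row 2: "e"
First row length: 2

2


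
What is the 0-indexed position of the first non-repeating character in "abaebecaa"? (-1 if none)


Input: abaebecaa
Character frequencies:
  'a': 4
  'b': 2
  'c': 1
  'e': 2
Scanning left to right for freq == 1:
  Position 0 ('a'): freq=4, skip
  Position 1 ('b'): freq=2, skip
  Position 2 ('a'): freq=4, skip
  Position 3 ('e'): freq=2, skip
  Position 4 ('b'): freq=2, skip
  Position 5 ('e'): freq=2, skip
  Position 6 ('c'): unique! => answer = 6

6


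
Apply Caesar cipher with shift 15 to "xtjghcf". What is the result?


Caesar cipher: shift "xtjghcf" by 15
  'x' (pos 23) + 15 = pos 12 = 'm'
  't' (pos 19) + 15 = pos 8 = 'i'
  'j' (pos 9) + 15 = pos 24 = 'y'
  'g' (pos 6) + 15 = pos 21 = 'v'
  'h' (pos 7) + 15 = pos 22 = 'w'
  'c' (pos 2) + 15 = pos 17 = 'r'
  'f' (pos 5) + 15 = pos 20 = 'u'
Result: miyvwru

miyvwru


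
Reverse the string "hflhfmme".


Input: hflhfmme
Reading characters right to left:
  Position 7: 'e'
  Position 6: 'm'
  Position 5: 'm'
  Position 4: 'f'
  Position 3: 'h'
  Position 2: 'l'
  Position 1: 'f'
  Position 0: 'h'
Reversed: emmfhlfh

emmfhlfh


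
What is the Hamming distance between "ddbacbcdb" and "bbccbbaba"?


Comparing "ddbacbcdb" and "bbccbbaba" position by position:
  Position 0: 'd' vs 'b' => differ
  Position 1: 'd' vs 'b' => differ
  Position 2: 'b' vs 'c' => differ
  Position 3: 'a' vs 'c' => differ
  Position 4: 'c' vs 'b' => differ
  Position 5: 'b' vs 'b' => same
  Position 6: 'c' vs 'a' => differ
  Position 7: 'd' vs 'b' => differ
  Position 8: 'b' vs 'a' => differ
Total differences (Hamming distance): 8

8


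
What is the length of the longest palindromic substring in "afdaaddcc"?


Input: "afdaaddcc"
Checking substrings for palindromes:
  [2:6] "daad" (len 4) => palindrome
  [3:5] "aa" (len 2) => palindrome
  [5:7] "dd" (len 2) => palindrome
  [7:9] "cc" (len 2) => palindrome
Longest palindromic substring: "daad" with length 4

4


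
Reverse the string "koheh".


Input: koheh
Reading characters right to left:
  Position 4: 'h'
  Position 3: 'e'
  Position 2: 'h'
  Position 1: 'o'
  Position 0: 'k'
Reversed: hehok

hehok


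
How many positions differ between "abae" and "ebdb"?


Comparing "abae" and "ebdb" position by position:
  Position 0: 'a' vs 'e' => DIFFER
  Position 1: 'b' vs 'b' => same
  Position 2: 'a' vs 'd' => DIFFER
  Position 3: 'e' vs 'b' => DIFFER
Positions that differ: 3

3


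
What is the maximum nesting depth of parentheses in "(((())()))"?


Input: "(((())()))"
Tracking depth:
  Position 0 '(': depth becomes 1
  Position 1 '(': depth becomes 2
  Position 2 '(': depth becomes 3
  Position 3 '(': depth becomes 4
  Position 4 ')': depth becomes 3
  Position 5 ')': depth becomes 2
  Position 6 '(': depth becomes 3
  Position 7 ')': depth becomes 2
  Position 8 ')': depth becomes 1
  Position 9 ')': depth becomes 0
Maximum depth reached: 4

4


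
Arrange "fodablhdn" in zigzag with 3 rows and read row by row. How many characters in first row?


Zigzag "fodablhdn" into 3 rows:
Placing characters:
  'f' => row 0
  'o' => row 1
  'd' => row 2
  'a' => row 1
  'b' => row 0
  'l' => row 1
  'h' => row 2
  'd' => row 1
  'n' => row 0
Rows:
  Row 0: "fbn"
  Row 1: "oald"
  Row 2: "dh"
First row length: 3

3


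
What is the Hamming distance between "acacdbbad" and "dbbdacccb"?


Comparing "acacdbbad" and "dbbdacccb" position by position:
  Position 0: 'a' vs 'd' => differ
  Position 1: 'c' vs 'b' => differ
  Position 2: 'a' vs 'b' => differ
  Position 3: 'c' vs 'd' => differ
  Position 4: 'd' vs 'a' => differ
  Position 5: 'b' vs 'c' => differ
  Position 6: 'b' vs 'c' => differ
  Position 7: 'a' vs 'c' => differ
  Position 8: 'd' vs 'b' => differ
Total differences (Hamming distance): 9

9


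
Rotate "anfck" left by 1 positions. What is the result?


Input: "anfck", rotate left by 1
First 1 characters: "a"
Remaining characters: "nfck"
Concatenate remaining + first: "nfck" + "a" = "nfcka"

nfcka


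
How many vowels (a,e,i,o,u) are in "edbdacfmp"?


Input: edbdacfmp
Checking each character:
  'e' at position 0: vowel (running total: 1)
  'd' at position 1: consonant
  'b' at position 2: consonant
  'd' at position 3: consonant
  'a' at position 4: vowel (running total: 2)
  'c' at position 5: consonant
  'f' at position 6: consonant
  'm' at position 7: consonant
  'p' at position 8: consonant
Total vowels: 2

2


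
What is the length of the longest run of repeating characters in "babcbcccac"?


Input: "babcbcccac"
Scanning for longest run:
  Position 1 ('a'): new char, reset run to 1
  Position 2 ('b'): new char, reset run to 1
  Position 3 ('c'): new char, reset run to 1
  Position 4 ('b'): new char, reset run to 1
  Position 5 ('c'): new char, reset run to 1
  Position 6 ('c'): continues run of 'c', length=2
  Position 7 ('c'): continues run of 'c', length=3
  Position 8 ('a'): new char, reset run to 1
  Position 9 ('c'): new char, reset run to 1
Longest run: 'c' with length 3

3


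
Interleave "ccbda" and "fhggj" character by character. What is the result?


Interleaving "ccbda" and "fhggj":
  Position 0: 'c' from first, 'f' from second => "cf"
  Position 1: 'c' from first, 'h' from second => "ch"
  Position 2: 'b' from first, 'g' from second => "bg"
  Position 3: 'd' from first, 'g' from second => "dg"
  Position 4: 'a' from first, 'j' from second => "aj"
Result: cfchbgdgaj

cfchbgdgaj


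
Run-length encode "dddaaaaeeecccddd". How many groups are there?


Input: dddaaaaeeecccddd
Scanning for consecutive runs:
  Group 1: 'd' x 3 (positions 0-2)
  Group 2: 'a' x 4 (positions 3-6)
  Group 3: 'e' x 3 (positions 7-9)
  Group 4: 'c' x 3 (positions 10-12)
  Group 5: 'd' x 3 (positions 13-15)
Total groups: 5

5


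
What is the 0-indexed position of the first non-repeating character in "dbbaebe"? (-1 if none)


Input: dbbaebe
Character frequencies:
  'a': 1
  'b': 3
  'd': 1
  'e': 2
Scanning left to right for freq == 1:
  Position 0 ('d'): unique! => answer = 0

0


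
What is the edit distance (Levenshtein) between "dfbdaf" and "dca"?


Computing edit distance: "dfbdaf" -> "dca"
DP table:
           d    c    a
      0    1    2    3
  d   1    0    1    2
  f   2    1    1    2
  b   3    2    2    2
  d   4    3    3    3
  a   5    4    4    3
  f   6    5    5    4
Edit distance = dp[6][3] = 4

4


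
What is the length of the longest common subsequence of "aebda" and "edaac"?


LCS of "aebda" and "edaac"
DP table:
           e    d    a    a    c
      0    0    0    0    0    0
  a   0    0    0    1    1    1
  e   0    1    1    1    1    1
  b   0    1    1    1    1    1
  d   0    1    2    2    2    2
  a   0    1    2    3    3    3
LCS length = dp[5][5] = 3

3


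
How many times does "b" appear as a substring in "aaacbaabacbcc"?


Searching for "b" in "aaacbaabacbcc"
Scanning each position:
  Position 0: "a" => no
  Position 1: "a" => no
  Position 2: "a" => no
  Position 3: "c" => no
  Position 4: "b" => MATCH
  Position 5: "a" => no
  Position 6: "a" => no
  Position 7: "b" => MATCH
  Position 8: "a" => no
  Position 9: "c" => no
  Position 10: "b" => MATCH
  Position 11: "c" => no
  Position 12: "c" => no
Total occurrences: 3

3


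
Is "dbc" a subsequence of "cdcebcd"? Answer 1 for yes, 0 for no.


Check if "dbc" is a subsequence of "cdcebcd"
Greedy scan:
  Position 0 ('c'): no match needed
  Position 1 ('d'): matches sub[0] = 'd'
  Position 2 ('c'): no match needed
  Position 3 ('e'): no match needed
  Position 4 ('b'): matches sub[1] = 'b'
  Position 5 ('c'): matches sub[2] = 'c'
  Position 6 ('d'): no match needed
All 3 characters matched => is a subsequence

1


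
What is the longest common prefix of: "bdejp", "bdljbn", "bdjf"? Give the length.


Words: bdejp, bdljbn, bdjf
  Position 0: all 'b' => match
  Position 1: all 'd' => match
  Position 2: ('e', 'l', 'j') => mismatch, stop
LCP = "bd" (length 2)

2


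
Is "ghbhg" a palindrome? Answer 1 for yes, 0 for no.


Input: ghbhg
Reversed: ghbhg
  Compare pos 0 ('g') with pos 4 ('g'): match
  Compare pos 1 ('h') with pos 3 ('h'): match
Result: palindrome

1


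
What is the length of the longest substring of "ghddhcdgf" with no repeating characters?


Input: "ghddhcdgf"
Sliding window (track last position of each char):
  Position 0 ('g'): window [0,0] length 1 -- new best
  Position 1 ('h'): window [0,1] length 2 -- new best
  Position 2 ('d'): window [0,2] length 3 -- new best
  Position 3 ('d'): repeat (last at 2), move window start to 3
  Position 3 ('d'): window [3,3] length 1
  Position 4 ('h'): window [3,4] length 2
  Position 5 ('c'): window [3,5] length 3
  Position 6 ('d'): repeat (last at 3), move window start to 4
  Position 6 ('d'): window [4,6] length 3
  Position 7 ('g'): window [4,7] length 4 -- new best
  Position 8 ('f'): window [4,8] length 5 -- new best
Longest substring with no repeats: "hcdgf" with length 5

5


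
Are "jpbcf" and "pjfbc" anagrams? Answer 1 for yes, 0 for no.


Strings: "jpbcf", "pjfbc"
Sorted first:  bcfjp
Sorted second: bcfjp
Sorted forms match => anagrams

1


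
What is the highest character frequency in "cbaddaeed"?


Input: cbaddaeed
Character counts:
  'a': 2
  'b': 1
  'c': 1
  'd': 3
  'e': 2
Maximum frequency: 3

3


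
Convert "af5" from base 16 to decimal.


Input: "af5" in base 16
Positional expansion:
  Digit 'a' (value 10) x 16^2 = 2560
  Digit 'f' (value 15) x 16^1 = 240
  Digit '5' (value 5) x 16^0 = 5
Sum = 2805

2805


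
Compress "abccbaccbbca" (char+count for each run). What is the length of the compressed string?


Input: abccbaccbbca
Runs:
  'a' x 1 => "a1"
  'b' x 1 => "b1"
  'c' x 2 => "c2"
  'b' x 1 => "b1"
  'a' x 1 => "a1"
  'c' x 2 => "c2"
  'b' x 2 => "b2"
  'c' x 1 => "c1"
  'a' x 1 => "a1"
Compressed: "a1b1c2b1a1c2b2c1a1"
Compressed length: 18

18


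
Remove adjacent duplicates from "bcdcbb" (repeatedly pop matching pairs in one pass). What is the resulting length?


Input: bcdcbb
Stack-based adjacent duplicate removal:
  Read 'b': push. Stack: b
  Read 'c': push. Stack: bc
  Read 'd': push. Stack: bcd
  Read 'c': push. Stack: bcdc
  Read 'b': push. Stack: bcdcb
  Read 'b': matches stack top 'b' => pop. Stack: bcdc
Final stack: "bcdc" (length 4)

4


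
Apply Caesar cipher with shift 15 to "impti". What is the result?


Caesar cipher: shift "impti" by 15
  'i' (pos 8) + 15 = pos 23 = 'x'
  'm' (pos 12) + 15 = pos 1 = 'b'
  'p' (pos 15) + 15 = pos 4 = 'e'
  't' (pos 19) + 15 = pos 8 = 'i'
  'i' (pos 8) + 15 = pos 23 = 'x'
Result: xbeix

xbeix


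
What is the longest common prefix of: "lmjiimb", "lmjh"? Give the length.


Words: lmjiimb, lmjh
  Position 0: all 'l' => match
  Position 1: all 'm' => match
  Position 2: all 'j' => match
  Position 3: ('i', 'h') => mismatch, stop
LCP = "lmj" (length 3)

3


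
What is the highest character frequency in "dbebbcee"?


Input: dbebbcee
Character counts:
  'b': 3
  'c': 1
  'd': 1
  'e': 3
Maximum frequency: 3

3


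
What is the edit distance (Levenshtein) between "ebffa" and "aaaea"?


Computing edit distance: "ebffa" -> "aaaea"
DP table:
           a    a    a    e    a
      0    1    2    3    4    5
  e   1    1    2    3    3    4
  b   2    2    2    3    4    4
  f   3    3    3    3    4    5
  f   4    4    4    4    4    5
  a   5    4    4    4    5    4
Edit distance = dp[5][5] = 4

4


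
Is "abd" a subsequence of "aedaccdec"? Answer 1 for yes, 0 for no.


Check if "abd" is a subsequence of "aedaccdec"
Greedy scan:
  Position 0 ('a'): matches sub[0] = 'a'
  Position 1 ('e'): no match needed
  Position 2 ('d'): no match needed
  Position 3 ('a'): no match needed
  Position 4 ('c'): no match needed
  Position 5 ('c'): no match needed
  Position 6 ('d'): no match needed
  Position 7 ('e'): no match needed
  Position 8 ('c'): no match needed
Only matched 1/3 characters => not a subsequence

0


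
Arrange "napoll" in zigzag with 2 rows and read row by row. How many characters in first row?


Zigzag "napoll" into 2 rows:
Placing characters:
  'n' => row 0
  'a' => row 1
  'p' => row 0
  'o' => row 1
  'l' => row 0
  'l' => row 1
Rows:
  Row 0: "npl"
  Row 1: "aol"
First row length: 3

3


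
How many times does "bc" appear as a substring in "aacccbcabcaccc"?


Searching for "bc" in "aacccbcabcaccc"
Scanning each position:
  Position 0: "aa" => no
  Position 1: "ac" => no
  Position 2: "cc" => no
  Position 3: "cc" => no
  Position 4: "cb" => no
  Position 5: "bc" => MATCH
  Position 6: "ca" => no
  Position 7: "ab" => no
  Position 8: "bc" => MATCH
  Position 9: "ca" => no
  Position 10: "ac" => no
  Position 11: "cc" => no
  Position 12: "cc" => no
Total occurrences: 2

2


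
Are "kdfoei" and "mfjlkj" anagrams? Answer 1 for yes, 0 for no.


Strings: "kdfoei", "mfjlkj"
Sorted first:  defiko
Sorted second: fjjklm
Differ at position 0: 'd' vs 'f' => not anagrams

0


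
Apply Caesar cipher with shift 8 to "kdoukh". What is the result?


Caesar cipher: shift "kdoukh" by 8
  'k' (pos 10) + 8 = pos 18 = 's'
  'd' (pos 3) + 8 = pos 11 = 'l'
  'o' (pos 14) + 8 = pos 22 = 'w'
  'u' (pos 20) + 8 = pos 2 = 'c'
  'k' (pos 10) + 8 = pos 18 = 's'
  'h' (pos 7) + 8 = pos 15 = 'p'
Result: slwcsp

slwcsp


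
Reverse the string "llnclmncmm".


Input: llnclmncmm
Reading characters right to left:
  Position 9: 'm'
  Position 8: 'm'
  Position 7: 'c'
  Position 6: 'n'
  Position 5: 'm'
  Position 4: 'l'
  Position 3: 'c'
  Position 2: 'n'
  Position 1: 'l'
  Position 0: 'l'
Reversed: mmcnmlcnll

mmcnmlcnll


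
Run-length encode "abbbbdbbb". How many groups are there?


Input: abbbbdbbb
Scanning for consecutive runs:
  Group 1: 'a' x 1 (positions 0-0)
  Group 2: 'b' x 4 (positions 1-4)
  Group 3: 'd' x 1 (positions 5-5)
  Group 4: 'b' x 3 (positions 6-8)
Total groups: 4

4


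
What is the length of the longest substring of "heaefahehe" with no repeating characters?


Input: "heaefahehe"
Sliding window (track last position of each char):
  Position 0 ('h'): window [0,0] length 1 -- new best
  Position 1 ('e'): window [0,1] length 2 -- new best
  Position 2 ('a'): window [0,2] length 3 -- new best
  Position 3 ('e'): repeat (last at 1), move window start to 2
  Position 3 ('e'): window [2,3] length 2
  Position 4 ('f'): window [2,4] length 3
  Position 5 ('a'): repeat (last at 2), move window start to 3
  Position 5 ('a'): window [3,5] length 3
  Position 6 ('h'): window [3,6] length 4 -- new best
  Position 7 ('e'): repeat (last at 3), move window start to 4
  Position 7 ('e'): window [4,7] length 4
  Position 8 ('h'): repeat (last at 6), move window start to 7
  Position 8 ('h'): window [7,8] length 2
  Position 9 ('e'): repeat (last at 7), move window start to 8
  Position 9 ('e'): window [8,9] length 2
Longest substring with no repeats: "efah" with length 4

4


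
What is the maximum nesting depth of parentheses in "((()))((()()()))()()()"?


Input: "((()))((()()()))()()()"
Tracking depth:
  Position 0 '(': depth becomes 1
  Position 1 '(': depth becomes 2
  Position 2 '(': depth becomes 3
  Position 3 ')': depth becomes 2
  Position 4 ')': depth becomes 1
  Position 5 ')': depth becomes 0
  Position 6 '(': depth becomes 1
  Position 7 '(': depth becomes 2
  Position 8 '(': depth becomes 3
  Position 9 ')': depth becomes 2
  Position 10 '(': depth becomes 3
  Position 11 ')': depth becomes 2
  Position 12 '(': depth becomes 3
  Position 13 ')': depth becomes 2
  Position 14 ')': depth becomes 1
  Position 15 ')': depth becomes 0
  Position 16 '(': depth becomes 1
  Position 17 ')': depth becomes 0
  Position 18 '(': depth becomes 1
  Position 19 ')': depth becomes 0
  Position 20 '(': depth becomes 1
  Position 21 ')': depth becomes 0
Maximum depth reached: 3

3


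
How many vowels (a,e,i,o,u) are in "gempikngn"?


Input: gempikngn
Checking each character:
  'g' at position 0: consonant
  'e' at position 1: vowel (running total: 1)
  'm' at position 2: consonant
  'p' at position 3: consonant
  'i' at position 4: vowel (running total: 2)
  'k' at position 5: consonant
  'n' at position 6: consonant
  'g' at position 7: consonant
  'n' at position 8: consonant
Total vowels: 2

2


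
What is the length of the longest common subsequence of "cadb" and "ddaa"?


LCS of "cadb" and "ddaa"
DP table:
           d    d    a    a
      0    0    0    0    0
  c   0    0    0    0    0
  a   0    0    0    1    1
  d   0    1    1    1    1
  b   0    1    1    1    1
LCS length = dp[4][4] = 1

1


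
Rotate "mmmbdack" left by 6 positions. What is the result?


Input: "mmmbdack", rotate left by 6
First 6 characters: "mmmbda"
Remaining characters: "ck"
Concatenate remaining + first: "ck" + "mmmbda" = "ckmmmbda"

ckmmmbda


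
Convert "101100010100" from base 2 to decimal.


Input: "101100010100" in base 2
Positional expansion:
  Digit '1' (value 1) x 2^11 = 2048
  Digit '0' (value 0) x 2^10 = 0
  Digit '1' (value 1) x 2^9 = 512
  Digit '1' (value 1) x 2^8 = 256
  Digit '0' (value 0) x 2^7 = 0
  Digit '0' (value 0) x 2^6 = 0
  Digit '0' (value 0) x 2^5 = 0
  Digit '1' (value 1) x 2^4 = 16
  Digit '0' (value 0) x 2^3 = 0
  Digit '1' (value 1) x 2^2 = 4
  Digit '0' (value 0) x 2^1 = 0
  Digit '0' (value 0) x 2^0 = 0
Sum = 2836

2836


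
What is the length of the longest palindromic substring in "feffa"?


Input: "feffa"
Checking substrings for palindromes:
  [0:3] "fef" (len 3) => palindrome
  [2:4] "ff" (len 2) => palindrome
Longest palindromic substring: "fef" with length 3

3


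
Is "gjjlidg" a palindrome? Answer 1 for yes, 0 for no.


Input: gjjlidg
Reversed: gdiljjg
  Compare pos 0 ('g') with pos 6 ('g'): match
  Compare pos 1 ('j') with pos 5 ('d'): MISMATCH
  Compare pos 2 ('j') with pos 4 ('i'): MISMATCH
Result: not a palindrome

0


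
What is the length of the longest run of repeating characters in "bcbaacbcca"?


Input: "bcbaacbcca"
Scanning for longest run:
  Position 1 ('c'): new char, reset run to 1
  Position 2 ('b'): new char, reset run to 1
  Position 3 ('a'): new char, reset run to 1
  Position 4 ('a'): continues run of 'a', length=2
  Position 5 ('c'): new char, reset run to 1
  Position 6 ('b'): new char, reset run to 1
  Position 7 ('c'): new char, reset run to 1
  Position 8 ('c'): continues run of 'c', length=2
  Position 9 ('a'): new char, reset run to 1
Longest run: 'a' with length 2

2


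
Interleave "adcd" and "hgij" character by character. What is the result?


Interleaving "adcd" and "hgij":
  Position 0: 'a' from first, 'h' from second => "ah"
  Position 1: 'd' from first, 'g' from second => "dg"
  Position 2: 'c' from first, 'i' from second => "ci"
  Position 3: 'd' from first, 'j' from second => "dj"
Result: ahdgcidj

ahdgcidj


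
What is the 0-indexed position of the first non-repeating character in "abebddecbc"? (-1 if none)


Input: abebddecbc
Character frequencies:
  'a': 1
  'b': 3
  'c': 2
  'd': 2
  'e': 2
Scanning left to right for freq == 1:
  Position 0 ('a'): unique! => answer = 0

0


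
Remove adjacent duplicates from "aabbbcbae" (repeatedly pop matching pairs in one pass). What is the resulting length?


Input: aabbbcbae
Stack-based adjacent duplicate removal:
  Read 'a': push. Stack: a
  Read 'a': matches stack top 'a' => pop. Stack: (empty)
  Read 'b': push. Stack: b
  Read 'b': matches stack top 'b' => pop. Stack: (empty)
  Read 'b': push. Stack: b
  Read 'c': push. Stack: bc
  Read 'b': push. Stack: bcb
  Read 'a': push. Stack: bcba
  Read 'e': push. Stack: bcbae
Final stack: "bcbae" (length 5)

5


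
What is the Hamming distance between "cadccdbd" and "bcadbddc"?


Comparing "cadccdbd" and "bcadbddc" position by position:
  Position 0: 'c' vs 'b' => differ
  Position 1: 'a' vs 'c' => differ
  Position 2: 'd' vs 'a' => differ
  Position 3: 'c' vs 'd' => differ
  Position 4: 'c' vs 'b' => differ
  Position 5: 'd' vs 'd' => same
  Position 6: 'b' vs 'd' => differ
  Position 7: 'd' vs 'c' => differ
Total differences (Hamming distance): 7

7


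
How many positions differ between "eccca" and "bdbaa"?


Comparing "eccca" and "bdbaa" position by position:
  Position 0: 'e' vs 'b' => DIFFER
  Position 1: 'c' vs 'd' => DIFFER
  Position 2: 'c' vs 'b' => DIFFER
  Position 3: 'c' vs 'a' => DIFFER
  Position 4: 'a' vs 'a' => same
Positions that differ: 4

4


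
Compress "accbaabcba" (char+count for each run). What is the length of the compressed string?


Input: accbaabcba
Runs:
  'a' x 1 => "a1"
  'c' x 2 => "c2"
  'b' x 1 => "b1"
  'a' x 2 => "a2"
  'b' x 1 => "b1"
  'c' x 1 => "c1"
  'b' x 1 => "b1"
  'a' x 1 => "a1"
Compressed: "a1c2b1a2b1c1b1a1"
Compressed length: 16

16


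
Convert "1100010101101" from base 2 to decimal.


Input: "1100010101101" in base 2
Positional expansion:
  Digit '1' (value 1) x 2^12 = 4096
  Digit '1' (value 1) x 2^11 = 2048
  Digit '0' (value 0) x 2^10 = 0
  Digit '0' (value 0) x 2^9 = 0
  Digit '0' (value 0) x 2^8 = 0
  Digit '1' (value 1) x 2^7 = 128
  Digit '0' (value 0) x 2^6 = 0
  Digit '1' (value 1) x 2^5 = 32
  Digit '0' (value 0) x 2^4 = 0
  Digit '1' (value 1) x 2^3 = 8
  Digit '1' (value 1) x 2^2 = 4
  Digit '0' (value 0) x 2^1 = 0
  Digit '1' (value 1) x 2^0 = 1
Sum = 6317

6317


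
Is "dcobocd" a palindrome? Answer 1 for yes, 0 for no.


Input: dcobocd
Reversed: dcobocd
  Compare pos 0 ('d') with pos 6 ('d'): match
  Compare pos 1 ('c') with pos 5 ('c'): match
  Compare pos 2 ('o') with pos 4 ('o'): match
Result: palindrome

1


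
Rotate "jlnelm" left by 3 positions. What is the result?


Input: "jlnelm", rotate left by 3
First 3 characters: "jln"
Remaining characters: "elm"
Concatenate remaining + first: "elm" + "jln" = "elmjln"

elmjln


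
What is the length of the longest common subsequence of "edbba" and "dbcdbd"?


LCS of "edbba" and "dbcdbd"
DP table:
           d    b    c    d    b    d
      0    0    0    0    0    0    0
  e   0    0    0    0    0    0    0
  d   0    1    1    1    1    1    1
  b   0    1    2    2    2    2    2
  b   0    1    2    2    2    3    3
  a   0    1    2    2    2    3    3
LCS length = dp[5][6] = 3

3


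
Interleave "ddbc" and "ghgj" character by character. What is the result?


Interleaving "ddbc" and "ghgj":
  Position 0: 'd' from first, 'g' from second => "dg"
  Position 1: 'd' from first, 'h' from second => "dh"
  Position 2: 'b' from first, 'g' from second => "bg"
  Position 3: 'c' from first, 'j' from second => "cj"
Result: dgdhbgcj

dgdhbgcj


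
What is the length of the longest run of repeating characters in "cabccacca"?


Input: "cabccacca"
Scanning for longest run:
  Position 1 ('a'): new char, reset run to 1
  Position 2 ('b'): new char, reset run to 1
  Position 3 ('c'): new char, reset run to 1
  Position 4 ('c'): continues run of 'c', length=2
  Position 5 ('a'): new char, reset run to 1
  Position 6 ('c'): new char, reset run to 1
  Position 7 ('c'): continues run of 'c', length=2
  Position 8 ('a'): new char, reset run to 1
Longest run: 'c' with length 2

2


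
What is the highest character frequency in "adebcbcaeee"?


Input: adebcbcaeee
Character counts:
  'a': 2
  'b': 2
  'c': 2
  'd': 1
  'e': 4
Maximum frequency: 4

4


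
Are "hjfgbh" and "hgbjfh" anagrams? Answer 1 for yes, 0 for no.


Strings: "hjfgbh", "hgbjfh"
Sorted first:  bfghhj
Sorted second: bfghhj
Sorted forms match => anagrams

1


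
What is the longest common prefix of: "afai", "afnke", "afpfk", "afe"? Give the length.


Words: afai, afnke, afpfk, afe
  Position 0: all 'a' => match
  Position 1: all 'f' => match
  Position 2: ('a', 'n', 'p', 'e') => mismatch, stop
LCP = "af" (length 2)

2


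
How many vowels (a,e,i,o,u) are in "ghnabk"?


Input: ghnabk
Checking each character:
  'g' at position 0: consonant
  'h' at position 1: consonant
  'n' at position 2: consonant
  'a' at position 3: vowel (running total: 1)
  'b' at position 4: consonant
  'k' at position 5: consonant
Total vowels: 1

1


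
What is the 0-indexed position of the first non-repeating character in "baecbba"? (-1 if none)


Input: baecbba
Character frequencies:
  'a': 2
  'b': 3
  'c': 1
  'e': 1
Scanning left to right for freq == 1:
  Position 0 ('b'): freq=3, skip
  Position 1 ('a'): freq=2, skip
  Position 2 ('e'): unique! => answer = 2

2


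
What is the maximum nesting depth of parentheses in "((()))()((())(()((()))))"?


Input: "((()))()((())(()((()))))"
Tracking depth:
  Position 0 '(': depth becomes 1
  Position 1 '(': depth becomes 2
  Position 2 '(': depth becomes 3
  Position 3 ')': depth becomes 2
  Position 4 ')': depth becomes 1
  Position 5 ')': depth becomes 0
  Position 6 '(': depth becomes 1
  Position 7 ')': depth becomes 0
  Position 8 '(': depth becomes 1
  Position 9 '(': depth becomes 2
  Position 10 '(': depth becomes 3
  Position 11 ')': depth becomes 2
  Position 12 ')': depth becomes 1
  Position 13 '(': depth becomes 2
  Position 14 '(': depth becomes 3
  Position 15 ')': depth becomes 2
  Position 16 '(': depth becomes 3
  Position 17 '(': depth becomes 4
  Position 18 '(': depth becomes 5
  Position 19 ')': depth becomes 4
  Position 20 ')': depth becomes 3
  Position 21 ')': depth becomes 2
  Position 22 ')': depth becomes 1
  Position 23 ')': depth becomes 0
Maximum depth reached: 5

5


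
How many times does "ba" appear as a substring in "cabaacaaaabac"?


Searching for "ba" in "cabaacaaaabac"
Scanning each position:
  Position 0: "ca" => no
  Position 1: "ab" => no
  Position 2: "ba" => MATCH
  Position 3: "aa" => no
  Position 4: "ac" => no
  Position 5: "ca" => no
  Position 6: "aa" => no
  Position 7: "aa" => no
  Position 8: "aa" => no
  Position 9: "ab" => no
  Position 10: "ba" => MATCH
  Position 11: "ac" => no
Total occurrences: 2

2


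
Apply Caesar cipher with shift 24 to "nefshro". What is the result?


Caesar cipher: shift "nefshro" by 24
  'n' (pos 13) + 24 = pos 11 = 'l'
  'e' (pos 4) + 24 = pos 2 = 'c'
  'f' (pos 5) + 24 = pos 3 = 'd'
  's' (pos 18) + 24 = pos 16 = 'q'
  'h' (pos 7) + 24 = pos 5 = 'f'
  'r' (pos 17) + 24 = pos 15 = 'p'
  'o' (pos 14) + 24 = pos 12 = 'm'
Result: lcdqfpm

lcdqfpm


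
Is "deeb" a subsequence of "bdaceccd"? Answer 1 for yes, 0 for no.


Check if "deeb" is a subsequence of "bdaceccd"
Greedy scan:
  Position 0 ('b'): no match needed
  Position 1 ('d'): matches sub[0] = 'd'
  Position 2 ('a'): no match needed
  Position 3 ('c'): no match needed
  Position 4 ('e'): matches sub[1] = 'e'
  Position 5 ('c'): no match needed
  Position 6 ('c'): no match needed
  Position 7 ('d'): no match needed
Only matched 2/4 characters => not a subsequence

0


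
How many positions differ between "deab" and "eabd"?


Comparing "deab" and "eabd" position by position:
  Position 0: 'd' vs 'e' => DIFFER
  Position 1: 'e' vs 'a' => DIFFER
  Position 2: 'a' vs 'b' => DIFFER
  Position 3: 'b' vs 'd' => DIFFER
Positions that differ: 4

4


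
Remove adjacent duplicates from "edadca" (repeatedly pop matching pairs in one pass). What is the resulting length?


Input: edadca
Stack-based adjacent duplicate removal:
  Read 'e': push. Stack: e
  Read 'd': push. Stack: ed
  Read 'a': push. Stack: eda
  Read 'd': push. Stack: edad
  Read 'c': push. Stack: edadc
  Read 'a': push. Stack: edadca
Final stack: "edadca" (length 6)

6


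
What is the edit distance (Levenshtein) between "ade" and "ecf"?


Computing edit distance: "ade" -> "ecf"
DP table:
           e    c    f
      0    1    2    3
  a   1    1    2    3
  d   2    2    2    3
  e   3    2    3    3
Edit distance = dp[3][3] = 3

3


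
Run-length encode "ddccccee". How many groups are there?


Input: ddccccee
Scanning for consecutive runs:
  Group 1: 'd' x 2 (positions 0-1)
  Group 2: 'c' x 4 (positions 2-5)
  Group 3: 'e' x 2 (positions 6-7)
Total groups: 3

3


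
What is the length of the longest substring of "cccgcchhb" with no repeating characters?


Input: "cccgcchhb"
Sliding window (track last position of each char):
  Position 0 ('c'): window [0,0] length 1 -- new best
  Position 1 ('c'): repeat (last at 0), move window start to 1
  Position 1 ('c'): window [1,1] length 1
  Position 2 ('c'): repeat (last at 1), move window start to 2
  Position 2 ('c'): window [2,2] length 1
  Position 3 ('g'): window [2,3] length 2 -- new best
  Position 4 ('c'): repeat (last at 2), move window start to 3
  Position 4 ('c'): window [3,4] length 2
  Position 5 ('c'): repeat (last at 4), move window start to 5
  Position 5 ('c'): window [5,5] length 1
  Position 6 ('h'): window [5,6] length 2
  Position 7 ('h'): repeat (last at 6), move window start to 7
  Position 7 ('h'): window [7,7] length 1
  Position 8 ('b'): window [7,8] length 2
Longest substring with no repeats: "cg" with length 2

2


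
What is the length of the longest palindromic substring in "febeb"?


Input: "febeb"
Checking substrings for palindromes:
  [1:4] "ebe" (len 3) => palindrome
  [2:5] "beb" (len 3) => palindrome
Longest palindromic substring: "ebe" with length 3

3


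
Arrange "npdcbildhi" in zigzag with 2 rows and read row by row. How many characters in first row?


Zigzag "npdcbildhi" into 2 rows:
Placing characters:
  'n' => row 0
  'p' => row 1
  'd' => row 0
  'c' => row 1
  'b' => row 0
  'i' => row 1
  'l' => row 0
  'd' => row 1
  'h' => row 0
  'i' => row 1
Rows:
  Row 0: "ndblh"
  Row 1: "pcidi"
First row length: 5

5


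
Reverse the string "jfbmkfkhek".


Input: jfbmkfkhek
Reading characters right to left:
  Position 9: 'k'
  Position 8: 'e'
  Position 7: 'h'
  Position 6: 'k'
  Position 5: 'f'
  Position 4: 'k'
  Position 3: 'm'
  Position 2: 'b'
  Position 1: 'f'
  Position 0: 'j'
Reversed: kehkfkmbfj

kehkfkmbfj


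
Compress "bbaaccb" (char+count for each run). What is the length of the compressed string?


Input: bbaaccb
Runs:
  'b' x 2 => "b2"
  'a' x 2 => "a2"
  'c' x 2 => "c2"
  'b' x 1 => "b1"
Compressed: "b2a2c2b1"
Compressed length: 8

8


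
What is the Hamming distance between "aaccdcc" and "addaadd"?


Comparing "aaccdcc" and "addaadd" position by position:
  Position 0: 'a' vs 'a' => same
  Position 1: 'a' vs 'd' => differ
  Position 2: 'c' vs 'd' => differ
  Position 3: 'c' vs 'a' => differ
  Position 4: 'd' vs 'a' => differ
  Position 5: 'c' vs 'd' => differ
  Position 6: 'c' vs 'd' => differ
Total differences (Hamming distance): 6

6


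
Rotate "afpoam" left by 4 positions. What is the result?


Input: "afpoam", rotate left by 4
First 4 characters: "afpo"
Remaining characters: "am"
Concatenate remaining + first: "am" + "afpo" = "amafpo"

amafpo


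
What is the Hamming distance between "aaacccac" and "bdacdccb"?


Comparing "aaacccac" and "bdacdccb" position by position:
  Position 0: 'a' vs 'b' => differ
  Position 1: 'a' vs 'd' => differ
  Position 2: 'a' vs 'a' => same
  Position 3: 'c' vs 'c' => same
  Position 4: 'c' vs 'd' => differ
  Position 5: 'c' vs 'c' => same
  Position 6: 'a' vs 'c' => differ
  Position 7: 'c' vs 'b' => differ
Total differences (Hamming distance): 5

5


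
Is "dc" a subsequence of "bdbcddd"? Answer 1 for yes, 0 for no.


Check if "dc" is a subsequence of "bdbcddd"
Greedy scan:
  Position 0 ('b'): no match needed
  Position 1 ('d'): matches sub[0] = 'd'
  Position 2 ('b'): no match needed
  Position 3 ('c'): matches sub[1] = 'c'
  Position 4 ('d'): no match needed
  Position 5 ('d'): no match needed
  Position 6 ('d'): no match needed
All 2 characters matched => is a subsequence

1


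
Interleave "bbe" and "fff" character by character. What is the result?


Interleaving "bbe" and "fff":
  Position 0: 'b' from first, 'f' from second => "bf"
  Position 1: 'b' from first, 'f' from second => "bf"
  Position 2: 'e' from first, 'f' from second => "ef"
Result: bfbfef

bfbfef


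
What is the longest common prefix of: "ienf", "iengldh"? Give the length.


Words: ienf, iengldh
  Position 0: all 'i' => match
  Position 1: all 'e' => match
  Position 2: all 'n' => match
  Position 3: ('f', 'g') => mismatch, stop
LCP = "ien" (length 3)

3


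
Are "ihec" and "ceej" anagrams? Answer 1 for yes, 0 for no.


Strings: "ihec", "ceej"
Sorted first:  cehi
Sorted second: ceej
Differ at position 2: 'h' vs 'e' => not anagrams

0


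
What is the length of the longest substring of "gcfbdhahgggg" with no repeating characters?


Input: "gcfbdhahgggg"
Sliding window (track last position of each char):
  Position 0 ('g'): window [0,0] length 1 -- new best
  Position 1 ('c'): window [0,1] length 2 -- new best
  Position 2 ('f'): window [0,2] length 3 -- new best
  Position 3 ('b'): window [0,3] length 4 -- new best
  Position 4 ('d'): window [0,4] length 5 -- new best
  Position 5 ('h'): window [0,5] length 6 -- new best
  Position 6 ('a'): window [0,6] length 7 -- new best
  Position 7 ('h'): repeat (last at 5), move window start to 6
  Position 7 ('h'): window [6,7] length 2
  Position 8 ('g'): window [6,8] length 3
  Position 9 ('g'): repeat (last at 8), move window start to 9
  Position 9 ('g'): window [9,9] length 1
  Position 10 ('g'): repeat (last at 9), move window start to 10
  Position 10 ('g'): window [10,10] length 1
  Position 11 ('g'): repeat (last at 10), move window start to 11
  Position 11 ('g'): window [11,11] length 1
Longest substring with no repeats: "gcfbdha" with length 7

7


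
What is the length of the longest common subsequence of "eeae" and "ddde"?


LCS of "eeae" and "ddde"
DP table:
           d    d    d    e
      0    0    0    0    0
  e   0    0    0    0    1
  e   0    0    0    0    1
  a   0    0    0    0    1
  e   0    0    0    0    1
LCS length = dp[4][4] = 1

1


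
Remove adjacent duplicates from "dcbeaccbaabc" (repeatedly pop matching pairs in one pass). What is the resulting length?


Input: dcbeaccbaabc
Stack-based adjacent duplicate removal:
  Read 'd': push. Stack: d
  Read 'c': push. Stack: dc
  Read 'b': push. Stack: dcb
  Read 'e': push. Stack: dcbe
  Read 'a': push. Stack: dcbea
  Read 'c': push. Stack: dcbeac
  Read 'c': matches stack top 'c' => pop. Stack: dcbea
  Read 'b': push. Stack: dcbeab
  Read 'a': push. Stack: dcbeaba
  Read 'a': matches stack top 'a' => pop. Stack: dcbeab
  Read 'b': matches stack top 'b' => pop. Stack: dcbea
  Read 'c': push. Stack: dcbeac
Final stack: "dcbeac" (length 6)

6


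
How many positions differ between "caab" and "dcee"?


Comparing "caab" and "dcee" position by position:
  Position 0: 'c' vs 'd' => DIFFER
  Position 1: 'a' vs 'c' => DIFFER
  Position 2: 'a' vs 'e' => DIFFER
  Position 3: 'b' vs 'e' => DIFFER
Positions that differ: 4

4


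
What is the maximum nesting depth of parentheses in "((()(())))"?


Input: "((()(())))"
Tracking depth:
  Position 0 '(': depth becomes 1
  Position 1 '(': depth becomes 2
  Position 2 '(': depth becomes 3
  Position 3 ')': depth becomes 2
  Position 4 '(': depth becomes 3
  Position 5 '(': depth becomes 4
  Position 6 ')': depth becomes 3
  Position 7 ')': depth becomes 2
  Position 8 ')': depth becomes 1
  Position 9 ')': depth becomes 0
Maximum depth reached: 4

4


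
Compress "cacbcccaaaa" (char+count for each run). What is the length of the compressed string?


Input: cacbcccaaaa
Runs:
  'c' x 1 => "c1"
  'a' x 1 => "a1"
  'c' x 1 => "c1"
  'b' x 1 => "b1"
  'c' x 3 => "c3"
  'a' x 4 => "a4"
Compressed: "c1a1c1b1c3a4"
Compressed length: 12

12


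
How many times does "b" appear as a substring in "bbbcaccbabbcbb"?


Searching for "b" in "bbbcaccbabbcbb"
Scanning each position:
  Position 0: "b" => MATCH
  Position 1: "b" => MATCH
  Position 2: "b" => MATCH
  Position 3: "c" => no
  Position 4: "a" => no
  Position 5: "c" => no
  Position 6: "c" => no
  Position 7: "b" => MATCH
  Position 8: "a" => no
  Position 9: "b" => MATCH
  Position 10: "b" => MATCH
  Position 11: "c" => no
  Position 12: "b" => MATCH
  Position 13: "b" => MATCH
Total occurrences: 8

8


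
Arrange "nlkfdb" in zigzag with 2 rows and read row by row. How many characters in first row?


Zigzag "nlkfdb" into 2 rows:
Placing characters:
  'n' => row 0
  'l' => row 1
  'k' => row 0
  'f' => row 1
  'd' => row 0
  'b' => row 1
Rows:
  Row 0: "nkd"
  Row 1: "lfb"
First row length: 3

3


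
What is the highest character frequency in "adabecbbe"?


Input: adabecbbe
Character counts:
  'a': 2
  'b': 3
  'c': 1
  'd': 1
  'e': 2
Maximum frequency: 3

3


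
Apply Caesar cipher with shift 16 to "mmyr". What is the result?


Caesar cipher: shift "mmyr" by 16
  'm' (pos 12) + 16 = pos 2 = 'c'
  'm' (pos 12) + 16 = pos 2 = 'c'
  'y' (pos 24) + 16 = pos 14 = 'o'
  'r' (pos 17) + 16 = pos 7 = 'h'
Result: ccoh

ccoh


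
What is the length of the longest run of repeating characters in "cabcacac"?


Input: "cabcacac"
Scanning for longest run:
  Position 1 ('a'): new char, reset run to 1
  Position 2 ('b'): new char, reset run to 1
  Position 3 ('c'): new char, reset run to 1
  Position 4 ('a'): new char, reset run to 1
  Position 5 ('c'): new char, reset run to 1
  Position 6 ('a'): new char, reset run to 1
  Position 7 ('c'): new char, reset run to 1
Longest run: 'c' with length 1

1


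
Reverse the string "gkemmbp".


Input: gkemmbp
Reading characters right to left:
  Position 6: 'p'
  Position 5: 'b'
  Position 4: 'm'
  Position 3: 'm'
  Position 2: 'e'
  Position 1: 'k'
  Position 0: 'g'
Reversed: pbmmekg

pbmmekg


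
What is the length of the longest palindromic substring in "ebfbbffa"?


Input: "ebfbbffa"
Checking substrings for palindromes:
  [2:6] "fbbf" (len 4) => palindrome
  [1:4] "bfb" (len 3) => palindrome
  [3:5] "bb" (len 2) => palindrome
  [5:7] "ff" (len 2) => palindrome
Longest palindromic substring: "fbbf" with length 4

4


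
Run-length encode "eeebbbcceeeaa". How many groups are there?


Input: eeebbbcceeeaa
Scanning for consecutive runs:
  Group 1: 'e' x 3 (positions 0-2)
  Group 2: 'b' x 3 (positions 3-5)
  Group 3: 'c' x 2 (positions 6-7)
  Group 4: 'e' x 3 (positions 8-10)
  Group 5: 'a' x 2 (positions 11-12)
Total groups: 5

5


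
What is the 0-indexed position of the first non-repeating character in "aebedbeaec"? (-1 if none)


Input: aebedbeaec
Character frequencies:
  'a': 2
  'b': 2
  'c': 1
  'd': 1
  'e': 4
Scanning left to right for freq == 1:
  Position 0 ('a'): freq=2, skip
  Position 1 ('e'): freq=4, skip
  Position 2 ('b'): freq=2, skip
  Position 3 ('e'): freq=4, skip
  Position 4 ('d'): unique! => answer = 4

4
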